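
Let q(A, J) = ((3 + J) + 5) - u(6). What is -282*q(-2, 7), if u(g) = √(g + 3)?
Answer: -3384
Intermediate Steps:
u(g) = √(3 + g)
q(A, J) = 5 + J (q(A, J) = ((3 + J) + 5) - √(3 + 6) = (8 + J) - √9 = (8 + J) - 1*3 = (8 + J) - 3 = 5 + J)
-282*q(-2, 7) = -282*(5 + 7) = -282*12 = -3384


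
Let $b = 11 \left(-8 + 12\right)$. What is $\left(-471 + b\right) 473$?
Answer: $-201971$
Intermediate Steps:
$b = 44$ ($b = 11 \cdot 4 = 44$)
$\left(-471 + b\right) 473 = \left(-471 + 44\right) 473 = \left(-427\right) 473 = -201971$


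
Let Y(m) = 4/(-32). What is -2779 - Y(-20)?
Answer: -22231/8 ≈ -2778.9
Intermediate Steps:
Y(m) = -1/8 (Y(m) = 4*(-1/32) = -1/8)
-2779 - Y(-20) = -2779 - 1*(-1/8) = -2779 + 1/8 = -22231/8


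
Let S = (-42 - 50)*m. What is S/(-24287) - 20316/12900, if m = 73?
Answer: -33898191/26108525 ≈ -1.2984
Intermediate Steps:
S = -6716 (S = (-42 - 50)*73 = -92*73 = -6716)
S/(-24287) - 20316/12900 = -6716/(-24287) - 20316/12900 = -6716*(-1/24287) - 20316*1/12900 = 6716/24287 - 1693/1075 = -33898191/26108525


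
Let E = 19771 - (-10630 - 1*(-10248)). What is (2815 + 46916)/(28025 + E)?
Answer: 49731/48178 ≈ 1.0322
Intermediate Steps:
E = 20153 (E = 19771 - (-10630 + 10248) = 19771 - 1*(-382) = 19771 + 382 = 20153)
(2815 + 46916)/(28025 + E) = (2815 + 46916)/(28025 + 20153) = 49731/48178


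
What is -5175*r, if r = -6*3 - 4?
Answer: 113850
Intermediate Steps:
r = -22 (r = -18 - 4 = -22)
-5175*r = -5175*(-22) = 113850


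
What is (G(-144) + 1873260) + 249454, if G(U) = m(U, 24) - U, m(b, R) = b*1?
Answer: 2122714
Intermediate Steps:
m(b, R) = b
G(U) = 0 (G(U) = U - U = 0)
(G(-144) + 1873260) + 249454 = (0 + 1873260) + 249454 = 1873260 + 249454 = 2122714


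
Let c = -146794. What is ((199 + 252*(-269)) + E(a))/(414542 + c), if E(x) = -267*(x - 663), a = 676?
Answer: -935/3523 ≈ -0.26540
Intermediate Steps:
E(x) = 177021 - 267*x (E(x) = -267*(-663 + x) = 177021 - 267*x)
((199 + 252*(-269)) + E(a))/(414542 + c) = ((199 + 252*(-269)) + (177021 - 267*676))/(414542 - 146794) = ((199 - 67788) + (177021 - 180492))/267748 = (-67589 - 3471)*(1/267748) = -71060*1/267748 = -935/3523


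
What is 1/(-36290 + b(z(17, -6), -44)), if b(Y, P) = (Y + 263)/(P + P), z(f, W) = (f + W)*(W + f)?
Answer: -11/399238 ≈ -2.7552e-5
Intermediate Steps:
z(f, W) = (W + f)² (z(f, W) = (W + f)*(W + f) = (W + f)²)
b(Y, P) = (263 + Y)/(2*P) (b(Y, P) = (263 + Y)/((2*P)) = (263 + Y)*(1/(2*P)) = (263 + Y)/(2*P))
1/(-36290 + b(z(17, -6), -44)) = 1/(-36290 + (½)*(263 + (-6 + 17)²)/(-44)) = 1/(-36290 + (½)*(-1/44)*(263 + 11²)) = 1/(-36290 + (½)*(-1/44)*(263 + 121)) = 1/(-36290 + (½)*(-1/44)*384) = 1/(-36290 - 48/11) = 1/(-399238/11) = -11/399238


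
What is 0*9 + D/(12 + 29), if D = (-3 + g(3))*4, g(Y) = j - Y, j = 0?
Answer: -24/41 ≈ -0.58537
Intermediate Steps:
g(Y) = -Y (g(Y) = 0 - Y = -Y)
D = -24 (D = (-3 - 1*3)*4 = (-3 - 3)*4 = -6*4 = -24)
0*9 + D/(12 + 29) = 0*9 - 24/(12 + 29) = 0 - 24/41 = -24/41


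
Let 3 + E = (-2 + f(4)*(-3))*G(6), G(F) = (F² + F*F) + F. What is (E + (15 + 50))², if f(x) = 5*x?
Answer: 22791076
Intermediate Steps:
G(F) = F + 2*F² (G(F) = (F² + F²) + F = 2*F² + F = F + 2*F²)
E = -4839 (E = -3 + (-2 + (5*4)*(-3))*(6*(1 + 2*6)) = -3 + (-2 + 20*(-3))*(6*(1 + 12)) = -3 + (-2 - 60)*(6*13) = -3 - 62*78 = -3 - 4836 = -4839)
(E + (15 + 50))² = (-4839 + (15 + 50))² = (-4839 + 65)² = (-4774)² = 22791076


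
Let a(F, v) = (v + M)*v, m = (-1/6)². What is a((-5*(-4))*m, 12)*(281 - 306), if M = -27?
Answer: 4500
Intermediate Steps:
m = 1/36 (m = (-1*⅙)² = (-⅙)² = 1/36 ≈ 0.027778)
a(F, v) = v*(-27 + v) (a(F, v) = (v - 27)*v = (-27 + v)*v = v*(-27 + v))
a((-5*(-4))*m, 12)*(281 - 306) = (12*(-27 + 12))*(281 - 306) = (12*(-15))*(-25) = -180*(-25) = 4500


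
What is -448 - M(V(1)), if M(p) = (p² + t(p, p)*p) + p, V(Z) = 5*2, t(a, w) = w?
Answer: -658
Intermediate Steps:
V(Z) = 10
M(p) = p + 2*p² (M(p) = (p² + p*p) + p = (p² + p²) + p = 2*p² + p = p + 2*p²)
-448 - M(V(1)) = -448 - 10*(1 + 2*10) = -448 - 10*(1 + 20) = -448 - 10*21 = -448 - 1*210 = -448 - 210 = -658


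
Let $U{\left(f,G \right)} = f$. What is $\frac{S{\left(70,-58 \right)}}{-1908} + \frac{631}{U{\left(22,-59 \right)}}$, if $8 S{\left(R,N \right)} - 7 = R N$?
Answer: $\frac{1620125}{55968} \approx 28.947$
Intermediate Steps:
$S{\left(R,N \right)} = \frac{7}{8} + \frac{N R}{8}$ ($S{\left(R,N \right)} = \frac{7}{8} + \frac{R N}{8} = \frac{7}{8} + \frac{N R}{8}$)
$\frac{S{\left(70,-58 \right)}}{-1908} + \frac{631}{U{\left(22,-59 \right)}} = \frac{\frac{7}{8} + \frac{1}{8} \left(-58\right) 70}{-1908} + \frac{631}{22} = \left(\frac{7}{8} - \frac{1015}{2}\right) \left(- \frac{1}{1908}\right) + 631 \cdot \frac{1}{22} = \left(- \frac{4053}{8}\right) \left(- \frac{1}{1908}\right) + \frac{631}{22} = \frac{1351}{5088} + \frac{631}{22} = \frac{1620125}{55968}$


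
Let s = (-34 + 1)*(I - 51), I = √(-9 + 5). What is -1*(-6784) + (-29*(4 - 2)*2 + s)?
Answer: 8351 - 66*I ≈ 8351.0 - 66.0*I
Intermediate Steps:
I = 2*I (I = √(-4) = 2*I ≈ 2.0*I)
s = 1683 - 66*I (s = (-34 + 1)*(2*I - 51) = -33*(-51 + 2*I) = 1683 - 66*I ≈ 1683.0 - 66.0*I)
-1*(-6784) + (-29*(4 - 2)*2 + s) = -1*(-6784) + (-29*(4 - 2)*2 + (1683 - 66*I)) = 6784 + (-58*2 + (1683 - 66*I)) = 6784 + (-29*4 + (1683 - 66*I)) = 6784 + (-116 + (1683 - 66*I)) = 6784 + (1567 - 66*I) = 8351 - 66*I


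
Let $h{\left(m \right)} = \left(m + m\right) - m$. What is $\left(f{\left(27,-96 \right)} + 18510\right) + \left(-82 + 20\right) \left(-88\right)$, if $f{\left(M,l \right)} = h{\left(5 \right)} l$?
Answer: $23486$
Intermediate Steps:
$h{\left(m \right)} = m$ ($h{\left(m \right)} = 2 m - m = m$)
$f{\left(M,l \right)} = 5 l$
$\left(f{\left(27,-96 \right)} + 18510\right) + \left(-82 + 20\right) \left(-88\right) = \left(5 \left(-96\right) + 18510\right) + \left(-82 + 20\right) \left(-88\right) = \left(-480 + 18510\right) - -5456 = 18030 + 5456 = 23486$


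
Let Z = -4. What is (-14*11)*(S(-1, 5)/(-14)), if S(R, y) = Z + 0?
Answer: -44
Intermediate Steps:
S(R, y) = -4 (S(R, y) = -4 + 0 = -4)
(-14*11)*(S(-1, 5)/(-14)) = (-14*11)*(-4/(-14)) = -(-616)*(-1)/14 = -154*2/7 = -44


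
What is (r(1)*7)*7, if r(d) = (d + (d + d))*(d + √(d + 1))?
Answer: 147 + 147*√2 ≈ 354.89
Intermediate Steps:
r(d) = 3*d*(d + √(1 + d)) (r(d) = (d + 2*d)*(d + √(1 + d)) = (3*d)*(d + √(1 + d)) = 3*d*(d + √(1 + d)))
(r(1)*7)*7 = ((3*1*(1 + √(1 + 1)))*7)*7 = ((3*1*(1 + √2))*7)*7 = ((3 + 3*√2)*7)*7 = (21 + 21*√2)*7 = 147 + 147*√2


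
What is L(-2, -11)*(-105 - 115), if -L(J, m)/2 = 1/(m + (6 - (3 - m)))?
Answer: -440/19 ≈ -23.158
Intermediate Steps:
L(J, m) = -2/(3 + 2*m) (L(J, m) = -2/(m + (6 - (3 - m))) = -2/(m + (6 + (-3 + m))) = -2/(m + (3 + m)) = -2/(3 + 2*m))
L(-2, -11)*(-105 - 115) = (-2/(3 + 2*(-11)))*(-105 - 115) = -2/(3 - 22)*(-220) = -2/(-19)*(-220) = -2*(-1/19)*(-220) = (2/19)*(-220) = -440/19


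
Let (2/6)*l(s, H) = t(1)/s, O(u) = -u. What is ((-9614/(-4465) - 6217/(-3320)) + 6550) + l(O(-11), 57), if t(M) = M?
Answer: 11250060133/1716440 ≈ 6554.3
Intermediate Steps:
l(s, H) = 3/s (l(s, H) = 3*(1/s) = 3/s)
((-9614/(-4465) - 6217/(-3320)) + 6550) + l(O(-11), 57) = ((-9614/(-4465) - 6217/(-3320)) + 6550) + 3/((-1*(-11))) = ((-9614*(-1/4465) - 6217*(-1/3320)) + 6550) + 3/11 = ((506/235 + 6217/3320) + 6550) + 3*(1/11) = (628183/156040 + 6550) + 3/11 = 1022690183/156040 + 3/11 = 11250060133/1716440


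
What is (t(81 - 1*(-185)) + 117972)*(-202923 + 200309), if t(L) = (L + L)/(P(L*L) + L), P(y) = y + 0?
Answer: -82337146964/267 ≈ -3.0838e+8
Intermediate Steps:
P(y) = y
t(L) = 2*L/(L + L**2) (t(L) = (L + L)/(L*L + L) = (2*L)/(L**2 + L) = (2*L)/(L + L**2) = 2*L/(L + L**2))
(t(81 - 1*(-185)) + 117972)*(-202923 + 200309) = (2/(1 + (81 - 1*(-185))) + 117972)*(-202923 + 200309) = (2/(1 + (81 + 185)) + 117972)*(-2614) = (2/(1 + 266) + 117972)*(-2614) = (2/267 + 117972)*(-2614) = (31498526/267)*(-2614) = -82337146964/267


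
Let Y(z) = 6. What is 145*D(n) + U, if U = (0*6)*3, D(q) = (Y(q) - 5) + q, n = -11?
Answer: -1450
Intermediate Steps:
D(q) = 1 + q (D(q) = (6 - 5) + q = 1 + q)
U = 0 (U = 0*3 = 0)
145*D(n) + U = 145*(1 - 11) + 0 = 145*(-10) + 0 = -1450 + 0 = -1450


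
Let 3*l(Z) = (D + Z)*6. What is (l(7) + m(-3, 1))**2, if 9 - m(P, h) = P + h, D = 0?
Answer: 625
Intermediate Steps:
l(Z) = 2*Z (l(Z) = ((0 + Z)*6)/3 = (Z*6)/3 = (6*Z)/3 = 2*Z)
m(P, h) = 9 - P - h (m(P, h) = 9 - (P + h) = 9 + (-P - h) = 9 - P - h)
(l(7) + m(-3, 1))**2 = (2*7 + (9 - 1*(-3) - 1*1))**2 = (14 + (9 + 3 - 1))**2 = (14 + 11)**2 = 25**2 = 625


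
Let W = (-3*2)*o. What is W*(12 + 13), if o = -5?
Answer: 750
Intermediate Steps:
W = 30 (W = -3*2*(-5) = -6*(-5) = 30)
W*(12 + 13) = 30*(12 + 13) = 30*25 = 750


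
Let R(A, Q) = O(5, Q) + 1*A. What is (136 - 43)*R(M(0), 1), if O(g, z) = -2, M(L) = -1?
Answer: -279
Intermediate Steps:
R(A, Q) = -2 + A (R(A, Q) = -2 + 1*A = -2 + A)
(136 - 43)*R(M(0), 1) = (136 - 43)*(-2 - 1) = 93*(-3) = -279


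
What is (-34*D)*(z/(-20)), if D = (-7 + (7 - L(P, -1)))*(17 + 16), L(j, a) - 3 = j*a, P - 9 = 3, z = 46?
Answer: 116127/5 ≈ 23225.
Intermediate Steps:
P = 12 (P = 9 + 3 = 12)
L(j, a) = 3 + a*j (L(j, a) = 3 + j*a = 3 + a*j)
D = 297 (D = (-7 + (7 - (3 - 1*12)))*(17 + 16) = (-7 + (7 - (3 - 12)))*33 = (-7 + (7 - 1*(-9)))*33 = (-7 + (7 + 9))*33 = (-7 + 16)*33 = 9*33 = 297)
(-34*D)*(z/(-20)) = (-34*297)*(46/(-20)) = -464508*(-1)/20 = -10098*(-23/10) = 116127/5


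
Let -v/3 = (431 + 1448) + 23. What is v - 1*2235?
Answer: -7941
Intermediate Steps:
v = -5706 (v = -3*((431 + 1448) + 23) = -3*(1879 + 23) = -3*1902 = -5706)
v - 1*2235 = -5706 - 1*2235 = -5706 - 2235 = -7941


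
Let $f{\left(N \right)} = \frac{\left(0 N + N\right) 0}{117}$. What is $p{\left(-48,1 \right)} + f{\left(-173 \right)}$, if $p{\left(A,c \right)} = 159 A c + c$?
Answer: $-7631$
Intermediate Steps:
$p{\left(A,c \right)} = c + 159 A c$ ($p{\left(A,c \right)} = 159 A c + c = c + 159 A c$)
$f{\left(N \right)} = 0$ ($f{\left(N \right)} = \left(0 + N\right) 0 \cdot \frac{1}{117} = N 0 \cdot \frac{1}{117} = 0 \cdot \frac{1}{117} = 0$)
$p{\left(-48,1 \right)} + f{\left(-173 \right)} = 1 \left(1 + 159 \left(-48\right)\right) + 0 = 1 \left(1 - 7632\right) + 0 = 1 \left(-7631\right) + 0 = -7631 + 0 = -7631$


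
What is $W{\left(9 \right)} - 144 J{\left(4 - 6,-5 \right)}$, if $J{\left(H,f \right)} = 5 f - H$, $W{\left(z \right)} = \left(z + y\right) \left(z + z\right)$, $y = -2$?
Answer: $3438$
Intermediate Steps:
$W{\left(z \right)} = 2 z \left(-2 + z\right)$ ($W{\left(z \right)} = \left(z - 2\right) \left(z + z\right) = \left(-2 + z\right) 2 z = 2 z \left(-2 + z\right)$)
$J{\left(H,f \right)} = - H + 5 f$
$W{\left(9 \right)} - 144 J{\left(4 - 6,-5 \right)} = 2 \cdot 9 \left(-2 + 9\right) - 144 \left(- (4 - 6) + 5 \left(-5\right)\right) = 2 \cdot 9 \cdot 7 - 144 \left(- (4 - 6) - 25\right) = 126 - 144 \left(\left(-1\right) \left(-2\right) - 25\right) = 126 - 144 \left(2 - 25\right) = 126 - -3312 = 126 + 3312 = 3438$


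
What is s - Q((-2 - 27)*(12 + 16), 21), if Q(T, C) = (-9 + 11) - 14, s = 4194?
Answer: 4206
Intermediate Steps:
Q(T, C) = -12 (Q(T, C) = 2 - 14 = -12)
s - Q((-2 - 27)*(12 + 16), 21) = 4194 - 1*(-12) = 4194 + 12 = 4206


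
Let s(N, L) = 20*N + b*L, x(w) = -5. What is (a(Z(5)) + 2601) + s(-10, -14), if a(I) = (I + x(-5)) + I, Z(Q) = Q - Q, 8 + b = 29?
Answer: 2102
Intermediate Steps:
b = 21 (b = -8 + 29 = 21)
s(N, L) = 20*N + 21*L
Z(Q) = 0
a(I) = -5 + 2*I (a(I) = (I - 5) + I = (-5 + I) + I = -5 + 2*I)
(a(Z(5)) + 2601) + s(-10, -14) = ((-5 + 2*0) + 2601) + (20*(-10) + 21*(-14)) = ((-5 + 0) + 2601) + (-200 - 294) = (-5 + 2601) - 494 = 2596 - 494 = 2102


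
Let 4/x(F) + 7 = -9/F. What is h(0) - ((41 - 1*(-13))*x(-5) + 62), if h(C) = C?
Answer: -266/13 ≈ -20.462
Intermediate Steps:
x(F) = 4/(-7 - 9/F)
h(0) - ((41 - 1*(-13))*x(-5) + 62) = 0 - ((41 - 1*(-13))*(-4*(-5)/(9 + 7*(-5))) + 62) = 0 - ((41 + 13)*(-4*(-5)/(9 - 35)) + 62) = 0 - (54*(-4*(-5)/(-26)) + 62) = 0 - (54*(-4*(-5)*(-1/26)) + 62) = 0 - (54*(-10/13) + 62) = 0 - (-540/13 + 62) = 0 - 1*266/13 = 0 - 266/13 = -266/13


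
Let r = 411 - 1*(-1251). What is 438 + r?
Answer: 2100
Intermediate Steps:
r = 1662 (r = 411 + 1251 = 1662)
438 + r = 438 + 1662 = 2100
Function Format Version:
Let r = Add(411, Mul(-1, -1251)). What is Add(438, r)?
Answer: 2100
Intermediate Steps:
r = 1662 (r = Add(411, 1251) = 1662)
Add(438, r) = Add(438, 1662) = 2100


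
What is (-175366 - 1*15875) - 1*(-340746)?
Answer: 149505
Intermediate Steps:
(-175366 - 1*15875) - 1*(-340746) = (-175366 - 15875) + 340746 = -191241 + 340746 = 149505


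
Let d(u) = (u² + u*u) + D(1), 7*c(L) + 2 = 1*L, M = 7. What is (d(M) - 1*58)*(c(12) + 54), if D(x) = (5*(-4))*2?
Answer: 0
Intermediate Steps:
D(x) = -40 (D(x) = -20*2 = -40)
c(L) = -2/7 + L/7 (c(L) = -2/7 + (1*L)/7 = -2/7 + L/7)
d(u) = -40 + 2*u² (d(u) = (u² + u*u) - 40 = (u² + u²) - 40 = 2*u² - 40 = -40 + 2*u²)
(d(M) - 1*58)*(c(12) + 54) = ((-40 + 2*7²) - 1*58)*((-2/7 + (⅐)*12) + 54) = ((-40 + 2*49) - 58)*((-2/7 + 12/7) + 54) = ((-40 + 98) - 58)*(10/7 + 54) = (58 - 58)*(388/7) = 0*(388/7) = 0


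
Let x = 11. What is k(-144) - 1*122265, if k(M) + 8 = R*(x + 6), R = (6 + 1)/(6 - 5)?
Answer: -122154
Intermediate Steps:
R = 7 (R = 7/1 = 7*1 = 7)
k(M) = 111 (k(M) = -8 + 7*(11 + 6) = -8 + 7*17 = -8 + 119 = 111)
k(-144) - 1*122265 = 111 - 1*122265 = 111 - 122265 = -122154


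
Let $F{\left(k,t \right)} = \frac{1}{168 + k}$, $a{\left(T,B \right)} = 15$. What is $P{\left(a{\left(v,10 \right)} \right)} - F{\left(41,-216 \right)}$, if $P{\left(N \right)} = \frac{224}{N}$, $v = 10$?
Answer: $\frac{46801}{3135} \approx 14.929$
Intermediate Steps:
$P{\left(a{\left(v,10 \right)} \right)} - F{\left(41,-216 \right)} = \frac{224}{15} - \frac{1}{168 + 41} = 224 \cdot \frac{1}{15} - \frac{1}{209} = \frac{224}{15} - \frac{1}{209} = \frac{46801}{3135}$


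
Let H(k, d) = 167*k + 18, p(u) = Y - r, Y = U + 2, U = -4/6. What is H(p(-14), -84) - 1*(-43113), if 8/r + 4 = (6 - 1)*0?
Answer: 131063/3 ≈ 43688.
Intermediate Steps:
U = -⅔ (U = -4*⅙ = -⅔ ≈ -0.66667)
r = -2 (r = 8/(-4 + (6 - 1)*0) = 8/(-4 + 5*0) = 8/(-4 + 0) = 8/(-4) = 8*(-¼) = -2)
Y = 4/3 (Y = -⅔ + 2 = 4/3 ≈ 1.3333)
p(u) = 10/3 (p(u) = 4/3 - 1*(-2) = 4/3 + 2 = 10/3)
H(k, d) = 18 + 167*k
H(p(-14), -84) - 1*(-43113) = (18 + 167*(10/3)) - 1*(-43113) = (18 + 1670/3) + 43113 = 1724/3 + 43113 = 131063/3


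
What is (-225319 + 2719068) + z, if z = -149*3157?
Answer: 2023356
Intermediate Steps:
z = -470393
(-225319 + 2719068) + z = (-225319 + 2719068) - 470393 = 2493749 - 470393 = 2023356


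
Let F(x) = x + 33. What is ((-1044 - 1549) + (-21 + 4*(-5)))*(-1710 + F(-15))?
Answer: 4456728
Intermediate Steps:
F(x) = 33 + x
((-1044 - 1549) + (-21 + 4*(-5)))*(-1710 + F(-15)) = ((-1044 - 1549) + (-21 + 4*(-5)))*(-1710 + (33 - 15)) = (-2593 + (-21 - 20))*(-1710 + 18) = (-2593 - 41)*(-1692) = -2634*(-1692) = 4456728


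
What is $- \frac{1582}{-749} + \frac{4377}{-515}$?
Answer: $- \frac{351949}{55105} \approx -6.3869$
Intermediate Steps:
$- \frac{1582}{-749} + \frac{4377}{-515} = \left(-1582\right) \left(- \frac{1}{749}\right) + 4377 \left(- \frac{1}{515}\right) = \frac{226}{107} - \frac{4377}{515} = - \frac{351949}{55105}$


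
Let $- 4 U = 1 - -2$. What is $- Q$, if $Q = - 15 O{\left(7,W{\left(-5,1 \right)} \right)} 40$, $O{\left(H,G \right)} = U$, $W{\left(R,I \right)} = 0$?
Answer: $-450$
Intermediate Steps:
$U = - \frac{3}{4}$ ($U = - \frac{1 - -2}{4} = - \frac{1 + 2}{4} = \left(- \frac{1}{4}\right) 3 = - \frac{3}{4} \approx -0.75$)
$O{\left(H,G \right)} = - \frac{3}{4}$
$Q = 450$ ($Q = \left(-15\right) \left(- \frac{3}{4}\right) 40 = \frac{45}{4} \cdot 40 = 450$)
$- Q = \left(-1\right) 450 = -450$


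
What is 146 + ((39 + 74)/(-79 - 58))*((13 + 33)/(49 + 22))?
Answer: 1414944/9727 ≈ 145.47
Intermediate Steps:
146 + ((39 + 74)/(-79 - 58))*((13 + 33)/(49 + 22)) = 146 + (113/(-137))*(46/71) = 146 + (113*(-1/137))*(46*(1/71)) = 146 - 113/137*46/71 = 146 - 5198/9727 = 1414944/9727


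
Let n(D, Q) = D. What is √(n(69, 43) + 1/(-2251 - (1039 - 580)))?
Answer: √506740190/2710 ≈ 8.3066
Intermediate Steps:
√(n(69, 43) + 1/(-2251 - (1039 - 580))) = √(69 + 1/(-2251 - (1039 - 580))) = √(69 + 1/(-2251 - 1*459)) = √(69 + 1/(-2251 - 459)) = √(69 + 1/(-2710)) = √(69 - 1/2710) = √(186989/2710) = √506740190/2710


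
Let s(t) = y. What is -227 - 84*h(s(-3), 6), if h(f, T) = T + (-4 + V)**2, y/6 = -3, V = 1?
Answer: -1487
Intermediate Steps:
y = -18 (y = 6*(-3) = -18)
s(t) = -18
h(f, T) = 9 + T (h(f, T) = T + (-4 + 1)**2 = T + (-3)**2 = T + 9 = 9 + T)
-227 - 84*h(s(-3), 6) = -227 - 84*(9 + 6) = -227 - 84*15 = -227 - 1260 = -1487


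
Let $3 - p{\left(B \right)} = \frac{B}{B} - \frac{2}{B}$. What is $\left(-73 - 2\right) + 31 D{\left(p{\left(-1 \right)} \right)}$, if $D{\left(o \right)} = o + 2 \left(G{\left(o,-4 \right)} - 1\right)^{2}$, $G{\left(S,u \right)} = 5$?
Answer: $917$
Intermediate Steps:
$p{\left(B \right)} = 2 + \frac{2}{B}$ ($p{\left(B \right)} = 3 - \left(\frac{B}{B} - \frac{2}{B}\right) = 3 - \left(1 - \frac{2}{B}\right) = 2 + \frac{2}{B}$)
$D{\left(o \right)} = 32 + o$ ($D{\left(o \right)} = o + 2 \left(5 - 1\right)^{2} = o + 2 \cdot 4^{2} = o + 2 \cdot 16 = o + 32 = 32 + o$)
$\left(-73 - 2\right) + 31 D{\left(p{\left(-1 \right)} \right)} = \left(-73 - 2\right) + 31 \left(32 + \left(2 + \frac{2}{-1}\right)\right) = \left(-73 - 2\right) + 31 \left(32 + \left(2 + 2 \left(-1\right)\right)\right) = -75 + 31 \left(32 + \left(2 - 2\right)\right) = -75 + 31 \left(32 + 0\right) = -75 + 31 \cdot 32 = -75 + 992 = 917$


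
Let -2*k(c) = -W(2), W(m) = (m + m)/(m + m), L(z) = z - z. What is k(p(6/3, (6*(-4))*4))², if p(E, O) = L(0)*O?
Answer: ¼ ≈ 0.25000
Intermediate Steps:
L(z) = 0
W(m) = 1 (W(m) = (2*m)/((2*m)) = (2*m)*(1/(2*m)) = 1)
p(E, O) = 0 (p(E, O) = 0*O = 0)
k(c) = ½ (k(c) = -(-1)/2 = -½*(-1) = ½)
k(p(6/3, (6*(-4))*4))² = (½)² = ¼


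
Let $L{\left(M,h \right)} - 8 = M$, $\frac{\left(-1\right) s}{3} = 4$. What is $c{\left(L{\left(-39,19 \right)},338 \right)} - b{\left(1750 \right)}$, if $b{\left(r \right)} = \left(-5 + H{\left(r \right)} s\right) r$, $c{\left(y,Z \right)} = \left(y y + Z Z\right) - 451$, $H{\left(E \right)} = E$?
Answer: $36873504$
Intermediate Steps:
$s = -12$ ($s = \left(-3\right) 4 = -12$)
$L{\left(M,h \right)} = 8 + M$
$c{\left(y,Z \right)} = -451 + Z^{2} + y^{2}$ ($c{\left(y,Z \right)} = \left(y^{2} + Z^{2}\right) - 451 = \left(Z^{2} + y^{2}\right) - 451 = -451 + Z^{2} + y^{2}$)
$b{\left(r \right)} = r \left(-5 - 12 r\right)$ ($b{\left(r \right)} = \left(-5 + r \left(-12\right)\right) r = \left(-5 - 12 r\right) r = r \left(-5 - 12 r\right)$)
$c{\left(L{\left(-39,19 \right)},338 \right)} - b{\left(1750 \right)} = \left(-451 + 338^{2} + \left(8 - 39\right)^{2}\right) - \left(-1\right) 1750 \left(5 + 12 \cdot 1750\right) = \left(-451 + 114244 + \left(-31\right)^{2}\right) - \left(-1\right) 1750 \left(5 + 21000\right) = \left(-451 + 114244 + 961\right) - \left(-1\right) 1750 \cdot 21005 = 114754 - -36758750 = 114754 + 36758750 = 36873504$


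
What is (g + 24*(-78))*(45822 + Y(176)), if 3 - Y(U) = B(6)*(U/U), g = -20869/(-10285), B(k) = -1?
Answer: -80123224066/935 ≈ -8.5693e+7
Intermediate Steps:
g = 20869/10285 (g = -20869*(-1/10285) = 20869/10285 ≈ 2.0291)
Y(U) = 4 (Y(U) = 3 - (-1)*U/U = 3 - (-1) = 3 - 1*(-1) = 3 + 1 = 4)
(g + 24*(-78))*(45822 + Y(176)) = (20869/10285 + 24*(-78))*(45822 + 4) = (20869/10285 - 1872)*45826 = -19232651/10285*45826 = -80123224066/935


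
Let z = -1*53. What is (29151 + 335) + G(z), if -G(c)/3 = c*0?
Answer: 29486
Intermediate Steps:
z = -53
G(c) = 0 (G(c) = -3*c*0 = -3*0 = 0)
(29151 + 335) + G(z) = (29151 + 335) + 0 = 29486 + 0 = 29486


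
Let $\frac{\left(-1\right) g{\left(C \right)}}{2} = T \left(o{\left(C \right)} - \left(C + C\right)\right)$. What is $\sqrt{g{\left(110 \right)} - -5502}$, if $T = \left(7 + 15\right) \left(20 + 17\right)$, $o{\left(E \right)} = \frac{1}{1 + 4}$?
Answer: $\frac{\sqrt{9083410}}{5} \approx 602.77$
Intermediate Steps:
$o{\left(E \right)} = \frac{1}{5}$
$T = 814$ ($T = 22 \cdot 37 = 814$)
$g{\left(C \right)} = - \frac{1628}{5} + 3256 C$ ($g{\left(C \right)} = - 2 \cdot 814 \left(\frac{1}{5} - \left(C + C\right)\right) = - 2 \cdot 814 \left(\frac{1}{5} - 2 C\right) = - 2 \left(\frac{814}{5} - 1628 C\right) = - \frac{1628}{5} + 3256 C$)
$\sqrt{g{\left(110 \right)} - -5502} = \sqrt{\left(- \frac{1628}{5} + 3256 \cdot 110\right) - -5502} = \sqrt{\left(- \frac{1628}{5} + 358160\right) + 5502} = \sqrt{\frac{1789172}{5} + 5502} = \sqrt{\frac{1816682}{5}} = \frac{\sqrt{9083410}}{5}$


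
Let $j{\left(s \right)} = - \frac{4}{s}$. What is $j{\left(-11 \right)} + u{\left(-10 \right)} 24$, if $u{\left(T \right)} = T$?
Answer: $- \frac{2636}{11} \approx -239.64$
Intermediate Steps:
$j{\left(-11 \right)} + u{\left(-10 \right)} 24 = - \frac{4}{-11} - 240 = \left(-4\right) \left(- \frac{1}{11}\right) - 240 = \frac{4}{11} - 240 = - \frac{2636}{11}$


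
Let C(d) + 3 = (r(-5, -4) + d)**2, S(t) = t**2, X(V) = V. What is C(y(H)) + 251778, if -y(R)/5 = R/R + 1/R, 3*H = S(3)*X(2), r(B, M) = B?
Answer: 9068125/36 ≈ 2.5189e+5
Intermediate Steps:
H = 6 (H = (3**2*2)/3 = (9*2)/3 = (1/3)*18 = 6)
y(R) = -5 - 5/R (y(R) = -5*(R/R + 1/R) = -5*(1 + 1/R) = -5 - 5/R)
C(d) = -3 + (-5 + d)**2
C(y(H)) + 251778 = (-3 + (-5 + (-5 - 5/6))**2) + 251778 = (-3 + (-5 - 35/6)**2) + 251778 = (-3 + (-65/6)**2) + 251778 = (-3 + 4225/36) + 251778 = 4117/36 + 251778 = 9068125/36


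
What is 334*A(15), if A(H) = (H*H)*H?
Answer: 1127250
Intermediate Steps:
A(H) = H³ (A(H) = H²*H = H³)
334*A(15) = 334*15³ = 334*3375 = 1127250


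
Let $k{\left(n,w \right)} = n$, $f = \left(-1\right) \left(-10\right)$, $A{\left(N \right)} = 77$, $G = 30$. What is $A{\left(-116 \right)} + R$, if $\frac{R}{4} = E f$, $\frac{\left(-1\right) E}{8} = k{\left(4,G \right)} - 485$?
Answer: $153997$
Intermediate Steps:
$f = 10$
$E = 3848$ ($E = - 8 \left(4 - 485\right) = \left(-8\right) \left(-481\right) = 3848$)
$R = 153920$ ($R = 4 \cdot 3848 \cdot 10 = 4 \cdot 38480 = 153920$)
$A{\left(-116 \right)} + R = 77 + 153920 = 153997$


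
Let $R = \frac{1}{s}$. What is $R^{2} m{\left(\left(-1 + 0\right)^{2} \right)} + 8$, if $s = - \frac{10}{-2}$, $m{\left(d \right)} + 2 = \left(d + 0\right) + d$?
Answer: $8$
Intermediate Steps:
$m{\left(d \right)} = -2 + 2 d$ ($m{\left(d \right)} = -2 + \left(\left(d + 0\right) + d\right) = -2 + \left(d + d\right) = -2 + 2 d$)
$s = 5$ ($s = \left(-10\right) \left(- \frac{1}{2}\right) = 5$)
$R = \frac{1}{5} \approx 0.2$
$R^{2} m{\left(\left(-1 + 0\right)^{2} \right)} + 8 = \frac{-2 + 2 \left(-1 + 0\right)^{2}}{25} + 8 = \frac{-2 + 2 \left(-1\right)^{2}}{25} + 8 = \frac{-2 + 2 \cdot 1}{25} + 8 = \frac{-2 + 2}{25} + 8 = \frac{1}{25} \cdot 0 + 8 = 0 + 8 = 8$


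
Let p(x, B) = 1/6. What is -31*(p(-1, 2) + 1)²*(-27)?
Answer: 4557/4 ≈ 1139.3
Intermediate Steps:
p(x, B) = ⅙
-31*(p(-1, 2) + 1)²*(-27) = -31*(⅙ + 1)²*(-27) = -31*(7/6)²*(-27) = -31*49/36*(-27) = -1519/36*(-27) = 4557/4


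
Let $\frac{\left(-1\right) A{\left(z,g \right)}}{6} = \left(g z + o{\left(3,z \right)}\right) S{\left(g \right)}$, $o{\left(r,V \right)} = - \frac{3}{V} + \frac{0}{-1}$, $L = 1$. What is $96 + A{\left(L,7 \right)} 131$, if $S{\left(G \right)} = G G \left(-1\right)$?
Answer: $154152$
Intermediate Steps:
$S{\left(G \right)} = - G^{2}$ ($S{\left(G \right)} = G^{2} \left(-1\right) = - G^{2}$)
$o{\left(r,V \right)} = - \frac{3}{V}$ ($o{\left(r,V \right)} = - \frac{3}{V} + 0 \left(-1\right) = - \frac{3}{V} + 0 = - \frac{3}{V}$)
$A{\left(z,g \right)} = 6 g^{2} \left(- \frac{3}{z} + g z\right)$ ($A{\left(z,g \right)} = - 6 \left(g z - \frac{3}{z}\right) \left(- g^{2}\right) = - 6 \left(- \frac{3}{z} + g z\right) \left(- g^{2}\right) = - 6 \left(- g^{2} \left(- \frac{3}{z} + g z\right)\right) = 6 g^{2} \left(- \frac{3}{z} + g z\right)$)
$96 + A{\left(L,7 \right)} 131 = 96 + \frac{6 \cdot 7^{2} \left(-3 + 7 \cdot 1^{2}\right)}{1} \cdot 131 = 96 + 6 \cdot 49 \cdot 1 \left(-3 + 7 \cdot 1\right) 131 = 96 + 6 \cdot 49 \cdot 1 \left(-3 + 7\right) 131 = 96 + 6 \cdot 49 \cdot 1 \cdot 4 \cdot 131 = 96 + 1176 \cdot 131 = 96 + 154056 = 154152$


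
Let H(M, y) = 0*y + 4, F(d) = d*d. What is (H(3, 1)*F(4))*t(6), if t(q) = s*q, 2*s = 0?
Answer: 0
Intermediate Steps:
s = 0 (s = (1/2)*0 = 0)
F(d) = d**2
t(q) = 0 (t(q) = 0*q = 0)
H(M, y) = 4 (H(M, y) = 0 + 4 = 4)
(H(3, 1)*F(4))*t(6) = (4*4**2)*0 = (4*16)*0 = 64*0 = 0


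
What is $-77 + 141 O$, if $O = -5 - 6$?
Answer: $-1628$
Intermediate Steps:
$O = -11$ ($O = -5 - 6 = -11$)
$-77 + 141 O = -77 + 141 \left(-11\right) = -77 - 1551 = -1628$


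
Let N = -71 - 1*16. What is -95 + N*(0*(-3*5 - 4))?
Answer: -95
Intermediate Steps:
N = -87 (N = -71 - 16 = -87)
-95 + N*(0*(-3*5 - 4)) = -95 - 0*(-3*5 - 4) = -95 - 0*(-15 - 4) = -95 - 0*(-19) = -95 - 87*0 = -95 + 0 = -95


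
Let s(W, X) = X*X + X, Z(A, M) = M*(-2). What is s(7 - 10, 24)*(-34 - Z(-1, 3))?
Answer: -16800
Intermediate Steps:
Z(A, M) = -2*M
s(W, X) = X + X² (s(W, X) = X² + X = X + X²)
s(7 - 10, 24)*(-34 - Z(-1, 3)) = (24*(1 + 24))*(-34 - (-2)*3) = (24*25)*(-34 - 1*(-6)) = 600*(-34 + 6) = 600*(-28) = -16800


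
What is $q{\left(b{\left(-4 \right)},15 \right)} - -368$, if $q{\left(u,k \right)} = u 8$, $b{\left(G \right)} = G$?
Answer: $336$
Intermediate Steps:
$q{\left(u,k \right)} = 8 u$
$q{\left(b{\left(-4 \right)},15 \right)} - -368 = 8 \left(-4\right) - -368 = -32 + 368 = 336$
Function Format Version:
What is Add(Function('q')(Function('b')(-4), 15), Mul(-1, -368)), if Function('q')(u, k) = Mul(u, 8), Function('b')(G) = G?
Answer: 336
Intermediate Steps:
Function('q')(u, k) = Mul(8, u)
Add(Function('q')(Function('b')(-4), 15), Mul(-1, -368)) = Add(Mul(8, -4), Mul(-1, -368)) = Add(-32, 368) = 336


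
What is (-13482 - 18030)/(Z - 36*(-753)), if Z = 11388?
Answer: -1313/1604 ≈ -0.81858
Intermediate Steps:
(-13482 - 18030)/(Z - 36*(-753)) = (-13482 - 18030)/(11388 - 36*(-753)) = -31512/(11388 + 27108) = -31512/38496 = -31512*1/38496 = -1313/1604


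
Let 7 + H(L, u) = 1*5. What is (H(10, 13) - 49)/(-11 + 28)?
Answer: -3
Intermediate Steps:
H(L, u) = -2 (H(L, u) = -7 + 1*5 = -7 + 5 = -2)
(H(10, 13) - 49)/(-11 + 28) = (-2 - 49)/(-11 + 28) = -51/17 = (1/17)*(-51) = -3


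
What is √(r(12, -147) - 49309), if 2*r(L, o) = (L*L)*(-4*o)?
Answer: I*√6973 ≈ 83.505*I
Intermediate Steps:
r(L, o) = -2*o*L² (r(L, o) = ((L*L)*(-4*o))/2 = (L²*(-4*o))/2 = (-4*o*L²)/2 = -2*o*L²)
√(r(12, -147) - 49309) = √(-2*(-147)*12² - 49309) = √(-2*(-147)*144 - 49309) = √(42336 - 49309) = √(-6973) = I*√6973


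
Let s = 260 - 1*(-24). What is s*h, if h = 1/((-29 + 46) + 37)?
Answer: 142/27 ≈ 5.2593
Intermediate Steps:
s = 284 (s = 260 + 24 = 284)
h = 1/54 (h = 1/(17 + 37) = 1/54 ≈ 0.018519)
s*h = 284*(1/54) = 142/27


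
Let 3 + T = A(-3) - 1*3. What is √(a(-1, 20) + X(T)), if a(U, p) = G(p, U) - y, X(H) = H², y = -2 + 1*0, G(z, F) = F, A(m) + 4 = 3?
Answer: 5*√2 ≈ 7.0711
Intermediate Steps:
A(m) = -1 (A(m) = -4 + 3 = -1)
y = -2 (y = -2 + 0 = -2)
T = -7 (T = -3 + (-1 - 1*3) = -3 + (-1 - 3) = -3 - 4 = -7)
a(U, p) = 2 + U (a(U, p) = U - 1*(-2) = U + 2 = 2 + U)
√(a(-1, 20) + X(T)) = √((2 - 1) + (-7)²) = √(1 + 49) = √50 = 5*√2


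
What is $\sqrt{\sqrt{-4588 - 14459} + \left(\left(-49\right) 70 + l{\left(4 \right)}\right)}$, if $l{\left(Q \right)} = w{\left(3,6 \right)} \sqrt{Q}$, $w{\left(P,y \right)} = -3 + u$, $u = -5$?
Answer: $\sqrt{-3446 + i \sqrt{19047}} \approx 1.1753 + 58.714 i$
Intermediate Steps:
$w{\left(P,y \right)} = -8$ ($w{\left(P,y \right)} = -3 - 5 = -8$)
$l{\left(Q \right)} = - 8 \sqrt{Q}$
$\sqrt{\sqrt{-4588 - 14459} + \left(\left(-49\right) 70 + l{\left(4 \right)}\right)} = \sqrt{\sqrt{-4588 - 14459} - \left(3430 + 8 \sqrt{4}\right)} = \sqrt{\sqrt{-19047} - 3446} = \sqrt{i \sqrt{19047} - 3446} = \sqrt{-3446 + i \sqrt{19047}}$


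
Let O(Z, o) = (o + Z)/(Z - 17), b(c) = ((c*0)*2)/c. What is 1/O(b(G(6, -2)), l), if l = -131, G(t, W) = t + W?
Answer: 17/131 ≈ 0.12977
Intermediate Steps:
G(t, W) = W + t
b(c) = 0 (b(c) = (0*2)/c = 0/c = 0)
O(Z, o) = (Z + o)/(-17 + Z)
1/O(b(G(6, -2)), l) = 1/((0 - 131)/(-17 + 0)) = 1/(-131/(-17)) = 1/(-1/17*(-131)) = 1/(131/17) = 17/131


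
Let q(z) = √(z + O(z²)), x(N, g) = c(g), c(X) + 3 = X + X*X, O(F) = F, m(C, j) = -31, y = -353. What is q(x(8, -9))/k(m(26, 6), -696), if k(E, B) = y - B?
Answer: √4830/343 ≈ 0.20262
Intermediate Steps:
c(X) = -3 + X + X² (c(X) = -3 + (X + X*X) = -3 + (X + X²) = -3 + X + X²)
x(N, g) = -3 + g + g²
k(E, B) = -353 - B
q(z) = √(z + z²)
q(x(8, -9))/k(m(26, 6), -696) = √((-3 - 9 + (-9)²)*(1 + (-3 - 9 + (-9)²)))/(-353 - 1*(-696)) = √((-3 - 9 + 81)*(1 + (-3 - 9 + 81)))/(-353 + 696) = √(69*(1 + 69))/343 = √(69*70)*(1/343) = √4830*(1/343) = √4830/343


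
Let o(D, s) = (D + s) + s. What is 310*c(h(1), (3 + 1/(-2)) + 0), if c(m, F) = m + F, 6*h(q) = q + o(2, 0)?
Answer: 930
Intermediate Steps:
o(D, s) = D + 2*s
h(q) = 1/3 + q/6 (h(q) = (q + (2 + 2*0))/6 = (q + (2 + 0))/6 = (q + 2)/6 = (2 + q)/6 = 1/3 + q/6)
c(m, F) = F + m
310*c(h(1), (3 + 1/(-2)) + 0) = 310*(((3 + 1/(-2)) + 0) + (1/3 + (1/6)*1)) = 310*(((3 - 1/2) + 0) + (1/3 + 1/6)) = 310*((5/2 + 0) + 1/2) = 310*(5/2 + 1/2) = 310*3 = 930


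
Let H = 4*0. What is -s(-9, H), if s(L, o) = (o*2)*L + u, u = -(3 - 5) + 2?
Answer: -4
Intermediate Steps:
H = 0
u = 4 (u = -1*(-2) + 2 = 2 + 2 = 4)
s(L, o) = 4 + 2*L*o (s(L, o) = (o*2)*L + 4 = (2*o)*L + 4 = 2*L*o + 4 = 4 + 2*L*o)
-s(-9, H) = -(4 + 2*(-9)*0) = -(4 + 0) = -1*4 = -4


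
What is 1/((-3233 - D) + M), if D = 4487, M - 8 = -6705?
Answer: -1/14417 ≈ -6.9363e-5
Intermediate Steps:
M = -6697 (M = 8 - 6705 = -6697)
1/((-3233 - D) + M) = 1/((-3233 - 1*4487) - 6697) = 1/((-3233 - 4487) - 6697) = 1/(-7720 - 6697) = 1/(-14417) = -1/14417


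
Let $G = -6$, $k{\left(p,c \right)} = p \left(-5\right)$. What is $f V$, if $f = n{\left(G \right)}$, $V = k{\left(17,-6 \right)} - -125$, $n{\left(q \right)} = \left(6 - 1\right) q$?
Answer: $-1200$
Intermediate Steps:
$k{\left(p,c \right)} = - 5 p$
$n{\left(q \right)} = 5 q$
$V = 40$ ($V = \left(-5\right) 17 - -125 = -85 + 125 = 40$)
$f = -30$ ($f = 5 \left(-6\right) = -30$)
$f V = \left(-30\right) 40 = -1200$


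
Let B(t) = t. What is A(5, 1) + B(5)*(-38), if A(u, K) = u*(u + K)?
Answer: -160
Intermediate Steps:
A(u, K) = u*(K + u)
A(5, 1) + B(5)*(-38) = 5*(1 + 5) + 5*(-38) = 5*6 - 190 = 30 - 190 = -160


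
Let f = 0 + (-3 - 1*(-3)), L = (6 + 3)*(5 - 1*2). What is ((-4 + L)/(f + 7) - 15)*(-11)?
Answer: 902/7 ≈ 128.86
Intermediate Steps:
L = 27 (L = 9*(5 - 2) = 9*3 = 27)
f = 0 (f = 0 + (-3 + 3) = 0 + 0 = 0)
((-4 + L)/(f + 7) - 15)*(-11) = ((-4 + 27)/(0 + 7) - 15)*(-11) = (23/7 - 15)*(-11) = -82/7*(-11) = 902/7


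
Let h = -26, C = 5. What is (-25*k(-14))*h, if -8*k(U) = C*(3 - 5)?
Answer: 1625/2 ≈ 812.50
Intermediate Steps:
k(U) = 5/4 (k(U) = -5*(3 - 5)/8 = -5*(-2)/8 = -⅛*(-10) = 5/4)
(-25*k(-14))*h = -25*5/4*(-26) = -125/4*(-26) = 1625/2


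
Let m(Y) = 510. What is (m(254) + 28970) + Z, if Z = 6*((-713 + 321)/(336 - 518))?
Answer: 383408/13 ≈ 29493.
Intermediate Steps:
Z = 168/13 (Z = 6*(-392/(-182)) = 6*(-392*(-1/182)) = 6*(28/13) = 168/13 ≈ 12.923)
(m(254) + 28970) + Z = (510 + 28970) + 168/13 = 29480 + 168/13 = 383408/13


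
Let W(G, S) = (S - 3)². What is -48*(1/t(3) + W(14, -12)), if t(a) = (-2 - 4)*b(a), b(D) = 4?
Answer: -10798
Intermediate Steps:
W(G, S) = (-3 + S)²
t(a) = -24 (t(a) = (-2 - 4)*4 = -6*4 = -24)
-48*(1/t(3) + W(14, -12)) = -48*(1/(-24) + (-3 - 12)²) = -48*(-1/24 + (-15)²) = -48*(-1/24 + 225) = -48*5399/24 = -10798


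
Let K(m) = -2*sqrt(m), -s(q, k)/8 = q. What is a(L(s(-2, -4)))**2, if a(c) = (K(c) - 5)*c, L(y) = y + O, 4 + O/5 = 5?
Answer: 48069 + 8820*sqrt(21) ≈ 88487.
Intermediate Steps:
O = 5 (O = -20 + 5*5 = -20 + 25 = 5)
s(q, k) = -8*q
L(y) = 5 + y (L(y) = y + 5 = 5 + y)
a(c) = c*(-5 - 2*sqrt(c)) (a(c) = (-2*sqrt(c) - 5)*c = (-5 - 2*sqrt(c))*c = c*(-5 - 2*sqrt(c)))
a(L(s(-2, -4)))**2 = (-(5 - 8*(-2))*(5 + 2*sqrt(5 - 8*(-2))))**2 = (-(5 + 16)*(5 + 2*sqrt(5 + 16)))**2 = (-1*21*(5 + 2*sqrt(21)))**2 = (-105 - 42*sqrt(21))**2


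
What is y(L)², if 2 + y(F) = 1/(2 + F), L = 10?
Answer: 529/144 ≈ 3.6736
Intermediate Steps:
y(F) = -2 + 1/(2 + F)
y(L)² = ((-3 - 2*10)/(2 + 10))² = ((-3 - 20)/12)² = ((1/12)*(-23))² = (-23/12)² = 529/144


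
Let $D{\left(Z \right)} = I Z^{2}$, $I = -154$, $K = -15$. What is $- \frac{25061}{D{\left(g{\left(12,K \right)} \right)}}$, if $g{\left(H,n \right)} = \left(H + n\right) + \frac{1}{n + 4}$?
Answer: $\frac{275671}{16184} \approx 17.034$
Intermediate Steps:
$g{\left(H,n \right)} = H + n + \frac{1}{4 + n}$ ($g{\left(H,n \right)} = \left(H + n\right) + \frac{1}{4 + n} = H + n + \frac{1}{4 + n}$)
$D{\left(Z \right)} = - 154 Z^{2}$
$- \frac{25061}{D{\left(g{\left(12,K \right)} \right)}} = - \frac{25061}{\left(-154\right) \left(\frac{1 + \left(-15\right)^{2} + 4 \cdot 12 + 4 \left(-15\right) + 12 \left(-15\right)}{4 - 15}\right)^{2}} = - \frac{25061}{\left(-154\right) \left(\frac{1 + 225 + 48 - 60 - 180}{-11}\right)^{2}} = - \frac{25061}{\left(-154\right) \left(\left(- \frac{1}{11}\right) 34\right)^{2}} = - \frac{25061}{\left(-154\right) \left(- \frac{34}{11}\right)^{2}} = - \frac{25061}{\left(-154\right) \frac{1156}{121}} = - \frac{25061}{- \frac{16184}{11}} = \left(-25061\right) \left(- \frac{11}{16184}\right) = \frac{275671}{16184}$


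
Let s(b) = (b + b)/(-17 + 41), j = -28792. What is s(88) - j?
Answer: 86398/3 ≈ 28799.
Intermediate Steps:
s(b) = b/12 (s(b) = (2*b)/24 = (2*b)*(1/24) = b/12)
s(88) - j = (1/12)*88 - 1*(-28792) = 22/3 + 28792 = 86398/3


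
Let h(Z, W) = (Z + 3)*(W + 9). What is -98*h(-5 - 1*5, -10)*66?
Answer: -45276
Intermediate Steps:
h(Z, W) = (3 + Z)*(9 + W)
-98*h(-5 - 1*5, -10)*66 = -98*(27 + 3*(-10) + 9*(-5 - 1*5) - 10*(-5 - 1*5))*66 = -98*(27 - 30 + 9*(-5 - 5) - 10*(-5 - 5))*66 = -98*(27 - 30 + 9*(-10) - 10*(-10))*66 = -98*(27 - 30 - 90 + 100)*66 = -98*7*66 = -686*66 = -45276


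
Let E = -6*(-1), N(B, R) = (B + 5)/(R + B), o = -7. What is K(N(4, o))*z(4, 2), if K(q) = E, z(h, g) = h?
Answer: 24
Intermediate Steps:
N(B, R) = (5 + B)/(B + R)
E = 6
K(q) = 6
K(N(4, o))*z(4, 2) = 6*4 = 24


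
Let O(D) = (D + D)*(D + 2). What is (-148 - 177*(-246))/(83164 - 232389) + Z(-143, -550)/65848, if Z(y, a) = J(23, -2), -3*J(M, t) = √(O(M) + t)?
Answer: -43394/149225 - √287/98772 ≈ -0.29097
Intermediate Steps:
O(D) = 2*D*(2 + D) (O(D) = (2*D)*(2 + D) = 2*D*(2 + D))
J(M, t) = -√(t + 2*M*(2 + M))/3 (J(M, t) = -√(2*M*(2 + M) + t)/3 = -√(t + 2*M*(2 + M))/3)
Z(y, a) = -2*√287/3 (Z(y, a) = -√(-2 + 2*23*(2 + 23))/3 = -√(-2 + 2*23*25)/3 = -√(-2 + 1150)/3 = -2*√287/3)
(-148 - 177*(-246))/(83164 - 232389) + Z(-143, -550)/65848 = (-148 - 177*(-246))/(83164 - 232389) - 2*√287/3/65848 = (-148 + 43542)/(-149225) - 2*√287/3*(1/65848) = 43394*(-1/149225) - √287/98772 = -43394/149225 - √287/98772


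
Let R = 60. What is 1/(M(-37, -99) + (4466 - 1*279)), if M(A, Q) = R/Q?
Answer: 33/138151 ≈ 0.00023887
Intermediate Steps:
M(A, Q) = 60/Q
1/(M(-37, -99) + (4466 - 1*279)) = 1/(60/(-99) + (4466 - 1*279)) = 1/(60*(-1/99) + (4466 - 279)) = 1/(-20/33 + 4187) = 1/(138151/33) = 33/138151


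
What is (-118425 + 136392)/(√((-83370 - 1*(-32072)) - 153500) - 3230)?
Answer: -29016705/5318849 - 17967*I*√204798/10637698 ≈ -5.4555 - 0.76435*I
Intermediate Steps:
(-118425 + 136392)/(√((-83370 - 1*(-32072)) - 153500) - 3230) = 17967/(√((-83370 + 32072) - 153500) - 3230) = 17967/(√(-51298 - 153500) - 3230) = 17967/(√(-204798) - 3230) = 17967/(I*√204798 - 3230) = 17967/(-3230 + I*√204798)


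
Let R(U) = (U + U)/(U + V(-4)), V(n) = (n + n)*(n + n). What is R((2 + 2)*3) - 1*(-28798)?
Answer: 547168/19 ≈ 28798.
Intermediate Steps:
V(n) = 4*n² (V(n) = (2*n)*(2*n) = 4*n²)
R(U) = 2*U/(64 + U) (R(U) = (U + U)/(U + 4*(-4)²) = (2*U)/(U + 4*16) = (2*U)/(U + 64) = (2*U)/(64 + U) = 2*U/(64 + U))
R((2 + 2)*3) - 1*(-28798) = 2*((2 + 2)*3)/(64 + (2 + 2)*3) - 1*(-28798) = 2*(4*3)/(64 + 4*3) + 28798 = 2*12/(64 + 12) + 28798 = 2*12/76 + 28798 = 2*12*(1/76) + 28798 = 6/19 + 28798 = 547168/19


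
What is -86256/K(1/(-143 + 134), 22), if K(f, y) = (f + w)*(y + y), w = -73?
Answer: 97038/3619 ≈ 26.813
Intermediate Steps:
K(f, y) = 2*y*(-73 + f) (K(f, y) = (f - 73)*(y + y) = (-73 + f)*(2*y) = 2*y*(-73 + f))
-86256/K(1/(-143 + 134), 22) = -86256*1/(44*(-73 + 1/(-143 + 134))) = -86256*1/(44*(-73 + 1/(-9))) = -86256*1/(44*(-73 - 1/9)) = -86256/(2*22*(-658/9)) = -86256/(-28952/9) = -86256*(-9/28952) = 97038/3619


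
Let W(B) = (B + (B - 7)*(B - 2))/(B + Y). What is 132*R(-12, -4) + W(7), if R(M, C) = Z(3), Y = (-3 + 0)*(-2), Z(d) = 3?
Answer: 5155/13 ≈ 396.54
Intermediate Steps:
Y = 6 (Y = -3*(-2) = 6)
R(M, C) = 3
W(B) = (B + (-7 + B)*(-2 + B))/(6 + B) (W(B) = (B + (B - 7)*(B - 2))/(B + 6) = (B + (-7 + B)*(-2 + B))/(6 + B))
132*R(-12, -4) + W(7) = 132*3 + (14 + 7² - 8*7)/(6 + 7) = 396 + (14 + 49 - 56)/13 = 396 + (1/13)*7 = 396 + 7/13 = 5155/13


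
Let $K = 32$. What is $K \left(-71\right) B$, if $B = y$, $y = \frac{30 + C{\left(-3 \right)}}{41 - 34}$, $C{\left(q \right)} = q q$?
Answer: $- \frac{88608}{7} \approx -12658.0$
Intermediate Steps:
$C{\left(q \right)} = q^{2}$
$y = \frac{39}{7}$ ($y = \frac{30 + \left(-3\right)^{2}}{41 - 34} = \frac{30 + 9}{7} = 39 \cdot \frac{1}{7} = \frac{39}{7} \approx 5.5714$)
$B = \frac{39}{7} \approx 5.5714$
$K \left(-71\right) B = 32 \left(-71\right) \frac{39}{7} = \left(-2272\right) \frac{39}{7} = - \frac{88608}{7}$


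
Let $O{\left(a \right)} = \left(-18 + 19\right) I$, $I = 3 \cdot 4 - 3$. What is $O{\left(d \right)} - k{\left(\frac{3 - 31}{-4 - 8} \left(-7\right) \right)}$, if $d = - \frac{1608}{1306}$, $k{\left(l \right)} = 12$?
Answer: $-3$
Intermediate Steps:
$I = 9$ ($I = 12 - 3 = 9$)
$d = - \frac{804}{653}$ ($d = \left(-1608\right) \frac{1}{1306} = - \frac{804}{653} \approx -1.2312$)
$O{\left(a \right)} = 9$ ($O{\left(a \right)} = \left(-18 + 19\right) 9 = 1 \cdot 9 = 9$)
$O{\left(d \right)} - k{\left(\frac{3 - 31}{-4 - 8} \left(-7\right) \right)} = 9 - 12 = -3$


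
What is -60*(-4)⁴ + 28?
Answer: -15332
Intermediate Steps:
-60*(-4)⁴ + 28 = -60*256 + 28 = -15360 + 28 = -15332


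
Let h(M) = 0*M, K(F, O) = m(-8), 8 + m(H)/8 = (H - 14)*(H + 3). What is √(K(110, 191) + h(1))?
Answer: 4*√51 ≈ 28.566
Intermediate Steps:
m(H) = -64 + 8*(-14 + H)*(3 + H) (m(H) = -64 + 8*((H - 14)*(H + 3)) = -64 + 8*((-14 + H)*(3 + H)) = -64 + 8*(-14 + H)*(3 + H))
K(F, O) = 816 (K(F, O) = -400 - 88*(-8) + 8*(-8)² = -400 + 704 + 8*64 = -400 + 704 + 512 = 816)
h(M) = 0
√(K(110, 191) + h(1)) = √(816 + 0) = √816 = 4*√51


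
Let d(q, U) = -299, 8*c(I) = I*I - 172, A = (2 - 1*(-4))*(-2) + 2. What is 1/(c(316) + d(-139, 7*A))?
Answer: 2/24323 ≈ 8.2227e-5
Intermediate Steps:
A = -10 (A = (2 + 4)*(-2) + 2 = 6*(-2) + 2 = -12 + 2 = -10)
c(I) = -43/2 + I²/8 (c(I) = (I*I - 172)/8 = (I² - 172)/8 = (-172 + I²)/8 = -43/2 + I²/8)
1/(c(316) + d(-139, 7*A)) = 1/((-43/2 + (⅛)*316²) - 299) = 1/((-43/2 + (⅛)*99856) - 299) = 1/((-43/2 + 12482) - 299) = 1/(24921/2 - 299) = 1/(24323/2) = 2/24323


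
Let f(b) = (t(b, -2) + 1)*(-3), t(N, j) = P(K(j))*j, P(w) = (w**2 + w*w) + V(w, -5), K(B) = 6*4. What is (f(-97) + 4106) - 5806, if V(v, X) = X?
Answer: 5179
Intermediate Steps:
K(B) = 24
P(w) = -5 + 2*w**2 (P(w) = (w**2 + w*w) - 5 = (w**2 + w**2) - 5 = 2*w**2 - 5 = -5 + 2*w**2)
t(N, j) = 1147*j (t(N, j) = (-5 + 2*24**2)*j = (-5 + 2*576)*j = (-5 + 1152)*j = 1147*j)
f(b) = 6879 (f(b) = (1147*(-2) + 1)*(-3) = (-2294 + 1)*(-3) = -2293*(-3) = 6879)
(f(-97) + 4106) - 5806 = (6879 + 4106) - 5806 = 10985 - 5806 = 5179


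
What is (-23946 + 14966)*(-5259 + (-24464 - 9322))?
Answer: 350624100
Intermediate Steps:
(-23946 + 14966)*(-5259 + (-24464 - 9322)) = -8980*(-5259 - 33786) = -8980*(-39045) = 350624100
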